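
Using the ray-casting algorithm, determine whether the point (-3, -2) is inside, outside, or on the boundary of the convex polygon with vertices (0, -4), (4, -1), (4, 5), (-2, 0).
The point (-3, -2) lies strictly outside the polygon

Cast a horizontal ray to the right from the query point and count how many polygon edges it crosses (each edge strictly once or zero times, handled with the usual half-open convention). 
Parity of crossings → even ⇒ outside.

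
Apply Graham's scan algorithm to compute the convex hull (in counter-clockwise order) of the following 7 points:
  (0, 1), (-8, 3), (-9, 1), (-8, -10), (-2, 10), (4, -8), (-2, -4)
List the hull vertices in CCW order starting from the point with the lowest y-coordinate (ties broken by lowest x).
Hull (CCW) = [(-8, -10), (4, -8), (-2, 10), (-8, 3), (-9, 1)]

Graham scan procedure:
  1. Find the pivot p₀ = point with lowest y (tie → lowest x): (-8, -10).
  2. Sort the remaining points by polar angle around p₀.
  3. Walk through sorted points, maintaining a stack; pop the top while the last three entries make a non-left turn (cross product ≤ 0).
  4. Final stack is the convex hull in CCW order: (-8, -10), (4, -8), (-2, 10), (-8, 3), (-9, 1).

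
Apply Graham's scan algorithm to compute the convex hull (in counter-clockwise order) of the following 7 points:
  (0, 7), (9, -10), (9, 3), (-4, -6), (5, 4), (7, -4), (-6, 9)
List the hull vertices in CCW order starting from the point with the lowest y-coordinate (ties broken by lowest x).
Hull (CCW) = [(9, -10), (9, 3), (0, 7), (-6, 9), (-4, -6)]

Graham scan procedure:
  1. Find the pivot p₀ = point with lowest y (tie → lowest x): (9, -10).
  2. Sort the remaining points by polar angle around p₀.
  3. Walk through sorted points, maintaining a stack; pop the top while the last three entries make a non-left turn (cross product ≤ 0).
  4. Final stack is the convex hull in CCW order: (9, -10), (9, 3), (0, 7), (-6, 9), (-4, -6).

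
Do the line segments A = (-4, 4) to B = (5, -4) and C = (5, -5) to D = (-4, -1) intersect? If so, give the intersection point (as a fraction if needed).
No (intersection of containing lines falls outside at least one segment)

Parametrize and solve: t = 5/4, s = -1/4. At least one of these is outside [0, 1], so the segments do not intersect.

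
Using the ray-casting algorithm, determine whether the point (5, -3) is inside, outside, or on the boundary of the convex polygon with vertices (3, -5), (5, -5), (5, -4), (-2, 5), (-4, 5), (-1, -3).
The point (5, -3) lies strictly outside the polygon

Cast a horizontal ray to the right from the query point and count how many polygon edges it crosses (each edge strictly once or zero times, handled with the usual half-open convention). 
Parity of crossings → even ⇒ outside.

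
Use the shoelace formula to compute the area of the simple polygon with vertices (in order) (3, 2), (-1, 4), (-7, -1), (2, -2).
Area = 69/2

Shoelace formula: Area = (1/2) |Σ_i (x_i · y_{i+1} − x_{i+1} · y_i)| (indices mod n). Compute each cross term:
  (3)(4) − (-1)(2) = 14
  (-1)(-1) − (-7)(4) = 29
  (-7)(-2) − (2)(-1) = 16
  (2)(2) − (3)(-2) = 10
Sum = 69, so (signed) Area = 69/2 = 69/2, |Area| = 69/2.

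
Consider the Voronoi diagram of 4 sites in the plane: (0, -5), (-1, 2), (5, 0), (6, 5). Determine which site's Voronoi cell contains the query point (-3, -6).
Nearest site = (0, -5)

The Voronoi cell of site s contains exactly those query points closer to s than to any other site. Compute squared distances from q = (-3, -6) to each site:
  (0 − -3)² + (-5 − -6)² = 10
  (-1 − -3)² + (2 − -6)² = 68
  (5 − -3)² + (0 − -6)² = 100
  (6 − -3)² + (5 − -6)² = 202
Minimum is attained by (0, -5), so q lies in its Voronoi cell.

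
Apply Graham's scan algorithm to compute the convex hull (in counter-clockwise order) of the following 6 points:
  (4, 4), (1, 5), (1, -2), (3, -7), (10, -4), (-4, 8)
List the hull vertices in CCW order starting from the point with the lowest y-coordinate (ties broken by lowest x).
Hull (CCW) = [(3, -7), (10, -4), (4, 4), (-4, 8)]

Graham scan procedure:
  1. Find the pivot p₀ = point with lowest y (tie → lowest x): (3, -7).
  2. Sort the remaining points by polar angle around p₀.
  3. Walk through sorted points, maintaining a stack; pop the top while the last three entries make a non-left turn (cross product ≤ 0).
  4. Final stack is the convex hull in CCW order: (3, -7), (10, -4), (4, 4), (-4, 8).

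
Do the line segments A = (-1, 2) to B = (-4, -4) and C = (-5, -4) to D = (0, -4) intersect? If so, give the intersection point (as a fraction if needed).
Yes; intersection at (-4, -4) (t = 1 on AB, s = 1/5 on CD)

Parametrize AB as A + t(B − A) = (-1 + -3 t, 2 + -6 t) and CD as C + s(D − C) = (-5 + 5 s, -4 + 0 s). Solve the linear system for (t, s). Determinant = -30 ≠ 0, so a unique intersection of the containing lines exists. Solution: t = 1, s = 1/5 — both in [0, 1], so the segments cross. Intersection point: (-4, -4).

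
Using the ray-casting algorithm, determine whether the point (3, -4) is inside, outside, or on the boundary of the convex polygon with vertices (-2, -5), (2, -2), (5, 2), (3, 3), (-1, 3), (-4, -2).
The point (3, -4) lies strictly outside the polygon

Cast a horizontal ray to the right from the query point and count how many polygon edges it crosses (each edge strictly once or zero times, handled with the usual half-open convention). 
Parity of crossings → even ⇒ outside.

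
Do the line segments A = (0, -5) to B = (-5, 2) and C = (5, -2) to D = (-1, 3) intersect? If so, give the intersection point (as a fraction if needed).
No (intersection of containing lines falls outside at least one segment)

Parametrize and solve: t = 43/17, s = 50/17. At least one of these is outside [0, 1], so the segments do not intersect.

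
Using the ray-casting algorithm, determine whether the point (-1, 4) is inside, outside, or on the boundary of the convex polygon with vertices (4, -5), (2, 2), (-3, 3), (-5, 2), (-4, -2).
The point (-1, 4) lies strictly outside the polygon

Cast a horizontal ray to the right from the query point and count how many polygon edges it crosses (each edge strictly once or zero times, handled with the usual half-open convention). 
Parity of crossings → even ⇒ outside.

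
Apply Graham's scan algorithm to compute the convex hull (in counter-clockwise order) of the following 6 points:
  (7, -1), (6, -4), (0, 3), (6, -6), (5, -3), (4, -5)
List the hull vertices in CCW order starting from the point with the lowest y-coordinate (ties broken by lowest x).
Hull (CCW) = [(6, -6), (7, -1), (0, 3), (4, -5)]

Graham scan procedure:
  1. Find the pivot p₀ = point with lowest y (tie → lowest x): (6, -6).
  2. Sort the remaining points by polar angle around p₀.
  3. Walk through sorted points, maintaining a stack; pop the top while the last three entries make a non-left turn (cross product ≤ 0).
  4. Final stack is the convex hull in CCW order: (6, -6), (7, -1), (0, 3), (4, -5).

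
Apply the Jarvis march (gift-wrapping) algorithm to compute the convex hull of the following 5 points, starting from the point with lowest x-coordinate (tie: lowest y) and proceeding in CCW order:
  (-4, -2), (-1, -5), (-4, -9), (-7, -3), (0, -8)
Hull (CCW) = [(-7, -3), (-4, -9), (0, -8), (-1, -5), (-4, -2)]

Jarvis march: at each step, from the current hull vertex p, select the next vertex q as the point such that every other point lies strictly to the left of (or on) the directed line p → q. (Equivalently: for every other point r, the cross product (q − p) × (r − p) ≥ 0.)
Starting point (lowest x, tie lowest y): (-7, -3). Wrap until returning to start. Resulting hull: (-7, -3), (-4, -9), (0, -8), (-1, -5), (-4, -2).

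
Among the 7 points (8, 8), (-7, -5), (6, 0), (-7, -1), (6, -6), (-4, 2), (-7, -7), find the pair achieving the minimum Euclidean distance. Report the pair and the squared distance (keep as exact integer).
Pair = ((-7, -5), (-7, -7)); squared distance = 4

Compute all C(7, 2) = 21 pairwise squared distances (x_i − x_j)² + (y_i − y_j)². The minimum is 4, attained by the pair ((-7, -5), (-7, -7)).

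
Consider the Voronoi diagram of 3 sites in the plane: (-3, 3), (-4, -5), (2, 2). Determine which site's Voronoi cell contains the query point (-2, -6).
Nearest site = (-4, -5)

The Voronoi cell of site s contains exactly those query points closer to s than to any other site. Compute squared distances from q = (-2, -6) to each site:
  (-4 − -2)² + (-5 − -6)² = 5
  (2 − -2)² + (2 − -6)² = 80
  (-3 − -2)² + (3 − -6)² = 82
Minimum is attained by (-4, -5), so q lies in its Voronoi cell.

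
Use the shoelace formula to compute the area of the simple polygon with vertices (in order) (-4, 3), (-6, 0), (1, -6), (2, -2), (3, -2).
Area = 67/2

Shoelace formula: Area = (1/2) |Σ_i (x_i · y_{i+1} − x_{i+1} · y_i)| (indices mod n). Compute each cross term:
  (-4)(0) − (-6)(3) = 18
  (-6)(-6) − (1)(0) = 36
  (1)(-2) − (2)(-6) = 10
  (2)(-2) − (3)(-2) = 2
  (3)(3) − (-4)(-2) = 1
Sum = 67, so (signed) Area = 67/2 = 67/2, |Area| = 67/2.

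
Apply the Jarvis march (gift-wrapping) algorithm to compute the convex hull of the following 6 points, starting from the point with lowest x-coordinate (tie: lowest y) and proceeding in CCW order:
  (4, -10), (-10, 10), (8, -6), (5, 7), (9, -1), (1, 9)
Hull (CCW) = [(-10, 10), (4, -10), (8, -6), (9, -1), (5, 7), (1, 9)]

Jarvis march: at each step, from the current hull vertex p, select the next vertex q as the point such that every other point lies strictly to the left of (or on) the directed line p → q. (Equivalently: for every other point r, the cross product (q − p) × (r − p) ≥ 0.)
Starting point (lowest x, tie lowest y): (-10, 10). Wrap until returning to start. Resulting hull: (-10, 10), (4, -10), (8, -6), (9, -1), (5, 7), (1, 9).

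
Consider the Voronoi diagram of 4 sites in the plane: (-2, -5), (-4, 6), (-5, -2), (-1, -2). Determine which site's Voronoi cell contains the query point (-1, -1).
Nearest site = (-1, -2)

The Voronoi cell of site s contains exactly those query points closer to s than to any other site. Compute squared distances from q = (-1, -1) to each site:
  (-1 − -1)² + (-2 − -1)² = 1
  (-5 − -1)² + (-2 − -1)² = 17
  (-2 − -1)² + (-5 − -1)² = 17
  (-4 − -1)² + (6 − -1)² = 58
Minimum is attained by (-1, -2), so q lies in its Voronoi cell.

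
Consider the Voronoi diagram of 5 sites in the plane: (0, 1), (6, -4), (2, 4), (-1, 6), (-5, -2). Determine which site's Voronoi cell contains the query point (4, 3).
Nearest site = (2, 4)

The Voronoi cell of site s contains exactly those query points closer to s than to any other site. Compute squared distances from q = (4, 3) to each site:
  (2 − 4)² + (4 − 3)² = 5
  (0 − 4)² + (1 − 3)² = 20
  (-1 − 4)² + (6 − 3)² = 34
  (6 − 4)² + (-4 − 3)² = 53
  (-5 − 4)² + (-2 − 3)² = 106
Minimum is attained by (2, 4), so q lies in its Voronoi cell.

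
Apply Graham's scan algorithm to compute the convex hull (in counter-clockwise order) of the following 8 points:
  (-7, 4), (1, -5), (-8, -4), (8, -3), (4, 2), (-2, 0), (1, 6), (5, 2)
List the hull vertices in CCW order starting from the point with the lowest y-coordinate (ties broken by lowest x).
Hull (CCW) = [(1, -5), (8, -3), (5, 2), (1, 6), (-7, 4), (-8, -4)]

Graham scan procedure:
  1. Find the pivot p₀ = point with lowest y (tie → lowest x): (1, -5).
  2. Sort the remaining points by polar angle around p₀.
  3. Walk through sorted points, maintaining a stack; pop the top while the last three entries make a non-left turn (cross product ≤ 0).
  4. Final stack is the convex hull in CCW order: (1, -5), (8, -3), (5, 2), (1, 6), (-7, 4), (-8, -4).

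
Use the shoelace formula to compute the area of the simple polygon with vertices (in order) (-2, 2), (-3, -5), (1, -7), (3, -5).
Area = 27

Shoelace formula: Area = (1/2) |Σ_i (x_i · y_{i+1} − x_{i+1} · y_i)| (indices mod n). Compute each cross term:
  (-2)(-5) − (-3)(2) = 16
  (-3)(-7) − (1)(-5) = 26
  (1)(-5) − (3)(-7) = 16
  (3)(2) − (-2)(-5) = -4
Sum = 54, so (signed) Area = 54/2 = 27, |Area| = 27.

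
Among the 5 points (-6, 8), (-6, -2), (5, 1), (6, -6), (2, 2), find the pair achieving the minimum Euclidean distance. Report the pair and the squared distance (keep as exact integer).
Pair = ((5, 1), (2, 2)); squared distance = 10

Compute all C(5, 2) = 10 pairwise squared distances (x_i − x_j)² + (y_i − y_j)². The minimum is 10, attained by the pair ((5, 1), (2, 2)).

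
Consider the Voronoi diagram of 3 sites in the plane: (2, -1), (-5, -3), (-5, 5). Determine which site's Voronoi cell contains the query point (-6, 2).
Nearest site = (-5, 5)

The Voronoi cell of site s contains exactly those query points closer to s than to any other site. Compute squared distances from q = (-6, 2) to each site:
  (-5 − -6)² + (5 − 2)² = 10
  (-5 − -6)² + (-3 − 2)² = 26
  (2 − -6)² + (-1 − 2)² = 73
Minimum is attained by (-5, 5), so q lies in its Voronoi cell.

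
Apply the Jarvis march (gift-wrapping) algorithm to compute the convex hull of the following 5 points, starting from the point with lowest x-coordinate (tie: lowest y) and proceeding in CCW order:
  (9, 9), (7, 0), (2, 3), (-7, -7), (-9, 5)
Hull (CCW) = [(-9, 5), (-7, -7), (7, 0), (9, 9)]

Jarvis march: at each step, from the current hull vertex p, select the next vertex q as the point such that every other point lies strictly to the left of (or on) the directed line p → q. (Equivalently: for every other point r, the cross product (q − p) × (r − p) ≥ 0.)
Starting point (lowest x, tie lowest y): (-9, 5). Wrap until returning to start. Resulting hull: (-9, 5), (-7, -7), (7, 0), (9, 9).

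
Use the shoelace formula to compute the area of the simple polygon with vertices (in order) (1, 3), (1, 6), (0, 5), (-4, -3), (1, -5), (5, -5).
Area = 91/2

Shoelace formula: Area = (1/2) |Σ_i (x_i · y_{i+1} − x_{i+1} · y_i)| (indices mod n). Compute each cross term:
  (1)(6) − (1)(3) = 3
  (1)(5) − (0)(6) = 5
  (0)(-3) − (-4)(5) = 20
  (-4)(-5) − (1)(-3) = 23
  (1)(-5) − (5)(-5) = 20
  (5)(3) − (1)(-5) = 20
Sum = 91, so (signed) Area = 91/2 = 91/2, |Area| = 91/2.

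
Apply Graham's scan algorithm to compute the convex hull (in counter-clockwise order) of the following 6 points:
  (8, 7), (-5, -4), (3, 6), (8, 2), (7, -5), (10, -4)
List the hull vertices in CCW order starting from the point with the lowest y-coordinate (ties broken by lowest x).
Hull (CCW) = [(7, -5), (10, -4), (8, 7), (3, 6), (-5, -4)]

Graham scan procedure:
  1. Find the pivot p₀ = point with lowest y (tie → lowest x): (7, -5).
  2. Sort the remaining points by polar angle around p₀.
  3. Walk through sorted points, maintaining a stack; pop the top while the last three entries make a non-left turn (cross product ≤ 0).
  4. Final stack is the convex hull in CCW order: (7, -5), (10, -4), (8, 7), (3, 6), (-5, -4).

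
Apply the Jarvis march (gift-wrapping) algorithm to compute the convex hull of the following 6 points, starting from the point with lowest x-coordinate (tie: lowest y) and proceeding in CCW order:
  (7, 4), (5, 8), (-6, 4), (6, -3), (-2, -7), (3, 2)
Hull (CCW) = [(-6, 4), (-2, -7), (6, -3), (7, 4), (5, 8)]

Jarvis march: at each step, from the current hull vertex p, select the next vertex q as the point such that every other point lies strictly to the left of (or on) the directed line p → q. (Equivalently: for every other point r, the cross product (q − p) × (r − p) ≥ 0.)
Starting point (lowest x, tie lowest y): (-6, 4). Wrap until returning to start. Resulting hull: (-6, 4), (-2, -7), (6, -3), (7, 4), (5, 8).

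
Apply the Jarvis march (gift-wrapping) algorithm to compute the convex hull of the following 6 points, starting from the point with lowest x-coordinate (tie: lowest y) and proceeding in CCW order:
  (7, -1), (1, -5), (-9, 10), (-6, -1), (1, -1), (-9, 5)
Hull (CCW) = [(-9, 5), (-6, -1), (1, -5), (7, -1), (-9, 10)]

Jarvis march: at each step, from the current hull vertex p, select the next vertex q as the point such that every other point lies strictly to the left of (or on) the directed line p → q. (Equivalently: for every other point r, the cross product (q − p) × (r − p) ≥ 0.)
Starting point (lowest x, tie lowest y): (-9, 5). Wrap until returning to start. Resulting hull: (-9, 5), (-6, -1), (1, -5), (7, -1), (-9, 10).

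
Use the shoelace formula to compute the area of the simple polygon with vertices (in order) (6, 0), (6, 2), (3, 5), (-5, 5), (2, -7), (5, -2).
Area = 72

Shoelace formula: Area = (1/2) |Σ_i (x_i · y_{i+1} − x_{i+1} · y_i)| (indices mod n). Compute each cross term:
  (6)(2) − (6)(0) = 12
  (6)(5) − (3)(2) = 24
  (3)(5) − (-5)(5) = 40
  (-5)(-7) − (2)(5) = 25
  (2)(-2) − (5)(-7) = 31
  (5)(0) − (6)(-2) = 12
Sum = 144, so (signed) Area = 144/2 = 72, |Area| = 72.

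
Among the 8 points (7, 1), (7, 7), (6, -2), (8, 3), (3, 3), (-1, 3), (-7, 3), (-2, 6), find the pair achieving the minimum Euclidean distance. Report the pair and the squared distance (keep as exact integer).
Pair = ((7, 1), (8, 3)); squared distance = 5

Compute all C(8, 2) = 28 pairwise squared distances (x_i − x_j)² + (y_i − y_j)². The minimum is 5, attained by the pair ((7, 1), (8, 3)).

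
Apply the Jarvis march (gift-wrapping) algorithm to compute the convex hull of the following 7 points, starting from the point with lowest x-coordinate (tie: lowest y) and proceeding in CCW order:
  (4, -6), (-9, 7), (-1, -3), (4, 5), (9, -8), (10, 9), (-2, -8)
Hull (CCW) = [(-9, 7), (-2, -8), (9, -8), (10, 9)]

Jarvis march: at each step, from the current hull vertex p, select the next vertex q as the point such that every other point lies strictly to the left of (or on) the directed line p → q. (Equivalently: for every other point r, the cross product (q − p) × (r − p) ≥ 0.)
Starting point (lowest x, tie lowest y): (-9, 7). Wrap until returning to start. Resulting hull: (-9, 7), (-2, -8), (9, -8), (10, 9).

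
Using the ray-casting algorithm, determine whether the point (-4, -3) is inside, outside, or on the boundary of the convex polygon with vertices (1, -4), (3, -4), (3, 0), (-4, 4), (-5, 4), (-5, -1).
The point (-4, -3) lies strictly outside the polygon

Cast a horizontal ray to the right from the query point and count how many polygon edges it crosses (each edge strictly once or zero times, handled with the usual half-open convention). 
Parity of crossings → even ⇒ outside.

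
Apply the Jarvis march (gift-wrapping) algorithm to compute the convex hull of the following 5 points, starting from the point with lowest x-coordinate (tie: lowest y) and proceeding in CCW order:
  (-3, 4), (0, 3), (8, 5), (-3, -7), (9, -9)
Hull (CCW) = [(-3, -7), (9, -9), (8, 5), (-3, 4)]

Jarvis march: at each step, from the current hull vertex p, select the next vertex q as the point such that every other point lies strictly to the left of (or on) the directed line p → q. (Equivalently: for every other point r, the cross product (q − p) × (r − p) ≥ 0.)
Starting point (lowest x, tie lowest y): (-3, -7). Wrap until returning to start. Resulting hull: (-3, -7), (9, -9), (8, 5), (-3, 4).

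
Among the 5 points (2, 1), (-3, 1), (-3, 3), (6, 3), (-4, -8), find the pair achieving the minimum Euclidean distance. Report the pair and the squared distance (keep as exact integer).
Pair = ((-3, 1), (-3, 3)); squared distance = 4

Compute all C(5, 2) = 10 pairwise squared distances (x_i − x_j)² + (y_i − y_j)². The minimum is 4, attained by the pair ((-3, 1), (-3, 3)).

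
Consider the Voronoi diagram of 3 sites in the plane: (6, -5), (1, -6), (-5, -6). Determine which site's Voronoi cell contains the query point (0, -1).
Nearest site = (1, -6)

The Voronoi cell of site s contains exactly those query points closer to s than to any other site. Compute squared distances from q = (0, -1) to each site:
  (1 − 0)² + (-6 − -1)² = 26
  (-5 − 0)² + (-6 − -1)² = 50
  (6 − 0)² + (-5 − -1)² = 52
Minimum is attained by (1, -6), so q lies in its Voronoi cell.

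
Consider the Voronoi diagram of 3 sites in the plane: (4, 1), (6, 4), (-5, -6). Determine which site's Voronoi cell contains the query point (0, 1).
Nearest site = (4, 1)

The Voronoi cell of site s contains exactly those query points closer to s than to any other site. Compute squared distances from q = (0, 1) to each site:
  (4 − 0)² + (1 − 1)² = 16
  (6 − 0)² + (4 − 1)² = 45
  (-5 − 0)² + (-6 − 1)² = 74
Minimum is attained by (4, 1), so q lies in its Voronoi cell.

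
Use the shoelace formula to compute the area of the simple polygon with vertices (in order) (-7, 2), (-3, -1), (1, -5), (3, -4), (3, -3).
Area = 14

Shoelace formula: Area = (1/2) |Σ_i (x_i · y_{i+1} − x_{i+1} · y_i)| (indices mod n). Compute each cross term:
  (-7)(-1) − (-3)(2) = 13
  (-3)(-5) − (1)(-1) = 16
  (1)(-4) − (3)(-5) = 11
  (3)(-3) − (3)(-4) = 3
  (3)(2) − (-7)(-3) = -15
Sum = 28, so (signed) Area = 28/2 = 14, |Area| = 14.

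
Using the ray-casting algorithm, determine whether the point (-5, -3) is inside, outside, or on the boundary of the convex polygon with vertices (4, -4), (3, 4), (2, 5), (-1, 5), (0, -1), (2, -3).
The point (-5, -3) lies strictly outside the polygon

Cast a horizontal ray to the right from the query point and count how many polygon edges it crosses (each edge strictly once or zero times, handled with the usual half-open convention). 
Parity of crossings → even ⇒ outside.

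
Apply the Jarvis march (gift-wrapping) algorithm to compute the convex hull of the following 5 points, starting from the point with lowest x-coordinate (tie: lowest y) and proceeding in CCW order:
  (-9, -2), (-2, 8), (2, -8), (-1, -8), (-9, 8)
Hull (CCW) = [(-9, -2), (-1, -8), (2, -8), (-2, 8), (-9, 8)]

Jarvis march: at each step, from the current hull vertex p, select the next vertex q as the point such that every other point lies strictly to the left of (or on) the directed line p → q. (Equivalently: for every other point r, the cross product (q − p) × (r − p) ≥ 0.)
Starting point (lowest x, tie lowest y): (-9, -2). Wrap until returning to start. Resulting hull: (-9, -2), (-1, -8), (2, -8), (-2, 8), (-9, 8).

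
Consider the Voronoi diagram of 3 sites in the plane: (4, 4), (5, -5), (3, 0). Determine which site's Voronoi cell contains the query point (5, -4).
Nearest site = (5, -5)

The Voronoi cell of site s contains exactly those query points closer to s than to any other site. Compute squared distances from q = (5, -4) to each site:
  (5 − 5)² + (-5 − -4)² = 1
  (3 − 5)² + (0 − -4)² = 20
  (4 − 5)² + (4 − -4)² = 65
Minimum is attained by (5, -5), so q lies in its Voronoi cell.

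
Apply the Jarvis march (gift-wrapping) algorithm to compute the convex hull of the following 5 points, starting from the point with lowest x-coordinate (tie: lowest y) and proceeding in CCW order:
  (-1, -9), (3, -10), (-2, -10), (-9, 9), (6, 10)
Hull (CCW) = [(-9, 9), (-2, -10), (3, -10), (6, 10)]

Jarvis march: at each step, from the current hull vertex p, select the next vertex q as the point such that every other point lies strictly to the left of (or on) the directed line p → q. (Equivalently: for every other point r, the cross product (q − p) × (r − p) ≥ 0.)
Starting point (lowest x, tie lowest y): (-9, 9). Wrap until returning to start. Resulting hull: (-9, 9), (-2, -10), (3, -10), (6, 10).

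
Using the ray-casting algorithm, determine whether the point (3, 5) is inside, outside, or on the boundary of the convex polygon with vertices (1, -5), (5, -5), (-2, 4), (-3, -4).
The point (3, 5) lies strictly outside the polygon

Cast a horizontal ray to the right from the query point and count how many polygon edges it crosses (each edge strictly once or zero times, handled with the usual half-open convention). 
Parity of crossings → even ⇒ outside.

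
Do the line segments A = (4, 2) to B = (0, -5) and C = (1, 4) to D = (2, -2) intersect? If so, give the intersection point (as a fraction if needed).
Yes; intersection at (60/31, -50/31) (t = 16/31 on AB, s = 29/31 on CD)

Parametrize AB as A + t(B − A) = (4 + -4 t, 2 + -7 t) and CD as C + s(D − C) = (1 + 1 s, 4 + -6 s). Solve the linear system for (t, s). Determinant = -31 ≠ 0, so a unique intersection of the containing lines exists. Solution: t = 16/31, s = 29/31 — both in [0, 1], so the segments cross. Intersection point: (60/31, -50/31).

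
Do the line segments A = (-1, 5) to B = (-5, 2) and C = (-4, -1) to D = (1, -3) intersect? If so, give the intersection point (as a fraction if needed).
No (intersection of containing lines falls outside at least one segment)

Parametrize and solve: t = 36/23, s = -15/23. At least one of these is outside [0, 1], so the segments do not intersect.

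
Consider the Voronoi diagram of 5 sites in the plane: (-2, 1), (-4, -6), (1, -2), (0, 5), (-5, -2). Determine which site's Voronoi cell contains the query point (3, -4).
Nearest site = (1, -2)

The Voronoi cell of site s contains exactly those query points closer to s than to any other site. Compute squared distances from q = (3, -4) to each site:
  (1 − 3)² + (-2 − -4)² = 8
  (-2 − 3)² + (1 − -4)² = 50
  (-4 − 3)² + (-6 − -4)² = 53
  (-5 − 3)² + (-2 − -4)² = 68
  (0 − 3)² + (5 − -4)² = 90
Minimum is attained by (1, -2), so q lies in its Voronoi cell.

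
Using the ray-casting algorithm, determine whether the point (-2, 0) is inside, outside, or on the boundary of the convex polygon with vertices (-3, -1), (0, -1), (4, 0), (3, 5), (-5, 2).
The point (-2, 0) lies strictly inside the polygon

Cast a horizontal ray to the right from the query point and count how many polygon edges it crosses (each edge strictly once or zero times, handled with the usual half-open convention). 
Parity of crossings → odd ⇒ inside.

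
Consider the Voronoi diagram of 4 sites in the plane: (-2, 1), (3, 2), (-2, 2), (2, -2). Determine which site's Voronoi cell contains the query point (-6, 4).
Nearest site = (-2, 2)

The Voronoi cell of site s contains exactly those query points closer to s than to any other site. Compute squared distances from q = (-6, 4) to each site:
  (-2 − -6)² + (2 − 4)² = 20
  (-2 − -6)² + (1 − 4)² = 25
  (3 − -6)² + (2 − 4)² = 85
  (2 − -6)² + (-2 − 4)² = 100
Minimum is attained by (-2, 2), so q lies in its Voronoi cell.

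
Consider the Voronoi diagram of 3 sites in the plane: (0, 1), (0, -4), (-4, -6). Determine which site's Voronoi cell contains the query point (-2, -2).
Nearest site = (0, -4)

The Voronoi cell of site s contains exactly those query points closer to s than to any other site. Compute squared distances from q = (-2, -2) to each site:
  (0 − -2)² + (-4 − -2)² = 8
  (0 − -2)² + (1 − -2)² = 13
  (-4 − -2)² + (-6 − -2)² = 20
Minimum is attained by (0, -4), so q lies in its Voronoi cell.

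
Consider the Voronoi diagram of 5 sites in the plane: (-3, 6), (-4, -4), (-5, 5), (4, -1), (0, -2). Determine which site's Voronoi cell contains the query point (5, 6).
Nearest site = (4, -1)

The Voronoi cell of site s contains exactly those query points closer to s than to any other site. Compute squared distances from q = (5, 6) to each site:
  (4 − 5)² + (-1 − 6)² = 50
  (-3 − 5)² + (6 − 6)² = 64
  (0 − 5)² + (-2 − 6)² = 89
  (-5 − 5)² + (5 − 6)² = 101
  (-4 − 5)² + (-4 − 6)² = 181
Minimum is attained by (4, -1), so q lies in its Voronoi cell.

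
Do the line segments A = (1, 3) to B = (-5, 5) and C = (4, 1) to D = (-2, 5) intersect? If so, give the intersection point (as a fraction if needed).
Yes; intersection at (1, 3) (t = 0 on AB, s = 1/2 on CD)

Parametrize AB as A + t(B − A) = (1 + -6 t, 3 + 2 t) and CD as C + s(D − C) = (4 + -6 s, 1 + 4 s). Solve the linear system for (t, s). Determinant = 12 ≠ 0, so a unique intersection of the containing lines exists. Solution: t = 0, s = 1/2 — both in [0, 1], so the segments cross. Intersection point: (1, 3).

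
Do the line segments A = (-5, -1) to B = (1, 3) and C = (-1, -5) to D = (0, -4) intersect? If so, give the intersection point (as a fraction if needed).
No (intersection of containing lines falls outside at least one segment)

Parametrize and solve: t = 4, s = 20. At least one of these is outside [0, 1], so the segments do not intersect.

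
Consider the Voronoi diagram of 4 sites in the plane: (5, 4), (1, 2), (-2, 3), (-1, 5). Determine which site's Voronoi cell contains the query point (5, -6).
Nearest site = (1, 2)

The Voronoi cell of site s contains exactly those query points closer to s than to any other site. Compute squared distances from q = (5, -6) to each site:
  (1 − 5)² + (2 − -6)² = 80
  (5 − 5)² + (4 − -6)² = 100
  (-2 − 5)² + (3 − -6)² = 130
  (-1 − 5)² + (5 − -6)² = 157
Minimum is attained by (1, 2), so q lies in its Voronoi cell.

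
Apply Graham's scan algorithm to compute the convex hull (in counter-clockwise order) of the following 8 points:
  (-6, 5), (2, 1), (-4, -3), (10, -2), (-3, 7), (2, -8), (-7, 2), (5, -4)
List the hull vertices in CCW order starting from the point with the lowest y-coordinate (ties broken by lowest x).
Hull (CCW) = [(2, -8), (10, -2), (-3, 7), (-6, 5), (-7, 2), (-4, -3)]

Graham scan procedure:
  1. Find the pivot p₀ = point with lowest y (tie → lowest x): (2, -8).
  2. Sort the remaining points by polar angle around p₀.
  3. Walk through sorted points, maintaining a stack; pop the top while the last three entries make a non-left turn (cross product ≤ 0).
  4. Final stack is the convex hull in CCW order: (2, -8), (10, -2), (-3, 7), (-6, 5), (-7, 2), (-4, -3).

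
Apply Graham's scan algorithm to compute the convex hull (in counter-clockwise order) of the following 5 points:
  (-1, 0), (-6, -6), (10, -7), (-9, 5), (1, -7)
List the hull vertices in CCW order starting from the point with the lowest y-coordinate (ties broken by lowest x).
Hull (CCW) = [(1, -7), (10, -7), (-1, 0), (-9, 5), (-6, -6)]

Graham scan procedure:
  1. Find the pivot p₀ = point with lowest y (tie → lowest x): (1, -7).
  2. Sort the remaining points by polar angle around p₀.
  3. Walk through sorted points, maintaining a stack; pop the top while the last three entries make a non-left turn (cross product ≤ 0).
  4. Final stack is the convex hull in CCW order: (1, -7), (10, -7), (-1, 0), (-9, 5), (-6, -6).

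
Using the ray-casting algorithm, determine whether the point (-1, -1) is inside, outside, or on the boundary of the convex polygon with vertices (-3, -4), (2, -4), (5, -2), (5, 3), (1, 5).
The point (-1, -1) lies strictly inside the polygon

Cast a horizontal ray to the right from the query point and count how many polygon edges it crosses (each edge strictly once or zero times, handled with the usual half-open convention). 
Parity of crossings → odd ⇒ inside.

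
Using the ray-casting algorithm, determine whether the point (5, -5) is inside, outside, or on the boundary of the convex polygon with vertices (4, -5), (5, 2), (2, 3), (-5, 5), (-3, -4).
The point (5, -5) lies strictly outside the polygon

Cast a horizontal ray to the right from the query point and count how many polygon edges it crosses (each edge strictly once or zero times, handled with the usual half-open convention). 
Parity of crossings → even ⇒ outside.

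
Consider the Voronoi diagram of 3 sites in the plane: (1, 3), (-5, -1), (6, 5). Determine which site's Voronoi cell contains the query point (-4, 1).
Nearest site = (-5, -1)

The Voronoi cell of site s contains exactly those query points closer to s than to any other site. Compute squared distances from q = (-4, 1) to each site:
  (-5 − -4)² + (-1 − 1)² = 5
  (1 − -4)² + (3 − 1)² = 29
  (6 − -4)² + (5 − 1)² = 116
Minimum is attained by (-5, -1), so q lies in its Voronoi cell.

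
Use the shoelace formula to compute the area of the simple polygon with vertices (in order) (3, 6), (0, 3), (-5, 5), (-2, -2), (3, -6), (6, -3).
Area = 67

Shoelace formula: Area = (1/2) |Σ_i (x_i · y_{i+1} − x_{i+1} · y_i)| (indices mod n). Compute each cross term:
  (3)(3) − (0)(6) = 9
  (0)(5) − (-5)(3) = 15
  (-5)(-2) − (-2)(5) = 20
  (-2)(-6) − (3)(-2) = 18
  (3)(-3) − (6)(-6) = 27
  (6)(6) − (3)(-3) = 45
Sum = 134, so (signed) Area = 134/2 = 67, |Area| = 67.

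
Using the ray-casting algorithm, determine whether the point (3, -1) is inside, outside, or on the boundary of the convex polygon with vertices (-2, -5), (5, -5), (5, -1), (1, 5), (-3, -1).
The point (3, -1) lies strictly inside the polygon

Cast a horizontal ray to the right from the query point and count how many polygon edges it crosses (each edge strictly once or zero times, handled with the usual half-open convention). 
Parity of crossings → odd ⇒ inside.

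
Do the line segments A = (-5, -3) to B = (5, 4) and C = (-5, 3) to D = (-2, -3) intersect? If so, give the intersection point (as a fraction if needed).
Yes; intersection at (-25/9, -13/9) (t = 2/9 on AB, s = 20/27 on CD)

Parametrize AB as A + t(B − A) = (-5 + 10 t, -3 + 7 t) and CD as C + s(D − C) = (-5 + 3 s, 3 + -6 s). Solve the linear system for (t, s). Determinant = 81 ≠ 0, so a unique intersection of the containing lines exists. Solution: t = 2/9, s = 20/27 — both in [0, 1], so the segments cross. Intersection point: (-25/9, -13/9).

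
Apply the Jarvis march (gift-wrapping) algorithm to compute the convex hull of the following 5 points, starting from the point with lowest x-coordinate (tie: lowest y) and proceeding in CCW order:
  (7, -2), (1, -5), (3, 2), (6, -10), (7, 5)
Hull (CCW) = [(1, -5), (6, -10), (7, -2), (7, 5), (3, 2)]

Jarvis march: at each step, from the current hull vertex p, select the next vertex q as the point such that every other point lies strictly to the left of (or on) the directed line p → q. (Equivalently: for every other point r, the cross product (q − p) × (r − p) ≥ 0.)
Starting point (lowest x, tie lowest y): (1, -5). Wrap until returning to start. Resulting hull: (1, -5), (6, -10), (7, -2), (7, 5), (3, 2).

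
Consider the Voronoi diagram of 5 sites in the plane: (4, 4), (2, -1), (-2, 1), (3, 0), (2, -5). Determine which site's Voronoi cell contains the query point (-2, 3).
Nearest site = (-2, 1)

The Voronoi cell of site s contains exactly those query points closer to s than to any other site. Compute squared distances from q = (-2, 3) to each site:
  (-2 − -2)² + (1 − 3)² = 4
  (2 − -2)² + (-1 − 3)² = 32
  (3 − -2)² + (0 − 3)² = 34
  (4 − -2)² + (4 − 3)² = 37
  (2 − -2)² + (-5 − 3)² = 80
Minimum is attained by (-2, 1), so q lies in its Voronoi cell.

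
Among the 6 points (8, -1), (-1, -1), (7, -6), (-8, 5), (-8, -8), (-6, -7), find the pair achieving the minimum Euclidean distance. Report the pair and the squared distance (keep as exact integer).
Pair = ((-8, -8), (-6, -7)); squared distance = 5

Compute all C(6, 2) = 15 pairwise squared distances (x_i − x_j)² + (y_i − y_j)². The minimum is 5, attained by the pair ((-8, -8), (-6, -7)).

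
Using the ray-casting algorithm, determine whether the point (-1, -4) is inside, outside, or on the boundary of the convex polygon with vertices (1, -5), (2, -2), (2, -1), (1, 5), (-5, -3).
The point (-1, -4) lies strictly inside the polygon

Cast a horizontal ray to the right from the query point and count how many polygon edges it crosses (each edge strictly once or zero times, handled with the usual half-open convention). 
Parity of crossings → odd ⇒ inside.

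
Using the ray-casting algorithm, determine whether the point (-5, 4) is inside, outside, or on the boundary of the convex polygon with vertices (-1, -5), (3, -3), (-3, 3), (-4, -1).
The point (-5, 4) lies strictly outside the polygon

Cast a horizontal ray to the right from the query point and count how many polygon edges it crosses (each edge strictly once or zero times, handled with the usual half-open convention). 
Parity of crossings → even ⇒ outside.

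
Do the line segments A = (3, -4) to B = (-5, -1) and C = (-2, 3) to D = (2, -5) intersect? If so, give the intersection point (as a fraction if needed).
Yes; intersection at (15/13, -43/13) (t = 3/13 on AB, s = 41/52 on CD)

Parametrize AB as A + t(B − A) = (3 + -8 t, -4 + 3 t) and CD as C + s(D − C) = (-2 + 4 s, 3 + -8 s). Solve the linear system for (t, s). Determinant = -52 ≠ 0, so a unique intersection of the containing lines exists. Solution: t = 3/13, s = 41/52 — both in [0, 1], so the segments cross. Intersection point: (15/13, -43/13).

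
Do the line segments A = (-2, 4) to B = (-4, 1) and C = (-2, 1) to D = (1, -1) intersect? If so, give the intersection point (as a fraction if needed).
No (intersection of containing lines falls outside at least one segment)

Parametrize and solve: t = 9/13, s = -6/13. At least one of these is outside [0, 1], so the segments do not intersect.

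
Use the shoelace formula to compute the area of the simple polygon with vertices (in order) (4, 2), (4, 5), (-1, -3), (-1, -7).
Area = 35/2

Shoelace formula: Area = (1/2) |Σ_i (x_i · y_{i+1} − x_{i+1} · y_i)| (indices mod n). Compute each cross term:
  (4)(5) − (4)(2) = 12
  (4)(-3) − (-1)(5) = -7
  (-1)(-7) − (-1)(-3) = 4
  (-1)(2) − (4)(-7) = 26
Sum = 35, so (signed) Area = 35/2 = 35/2, |Area| = 35/2.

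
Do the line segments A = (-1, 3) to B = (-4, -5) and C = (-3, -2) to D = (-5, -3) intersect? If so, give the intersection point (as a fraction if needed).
No (intersection of containing lines falls outside at least one segment)

Parametrize and solve: t = 8/13, s = -1/13. At least one of these is outside [0, 1], so the segments do not intersect.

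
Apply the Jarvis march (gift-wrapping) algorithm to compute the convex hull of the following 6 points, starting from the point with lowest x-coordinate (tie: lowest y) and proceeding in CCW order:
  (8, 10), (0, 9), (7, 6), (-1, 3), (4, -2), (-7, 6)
Hull (CCW) = [(-7, 6), (4, -2), (7, 6), (8, 10), (0, 9)]

Jarvis march: at each step, from the current hull vertex p, select the next vertex q as the point such that every other point lies strictly to the left of (or on) the directed line p → q. (Equivalently: for every other point r, the cross product (q − p) × (r − p) ≥ 0.)
Starting point (lowest x, tie lowest y): (-7, 6). Wrap until returning to start. Resulting hull: (-7, 6), (4, -2), (7, 6), (8, 10), (0, 9).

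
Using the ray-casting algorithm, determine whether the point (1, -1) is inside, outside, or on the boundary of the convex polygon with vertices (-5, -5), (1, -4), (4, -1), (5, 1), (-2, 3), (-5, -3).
The point (1, -1) lies strictly inside the polygon

Cast a horizontal ray to the right from the query point and count how many polygon edges it crosses (each edge strictly once or zero times, handled with the usual half-open convention). 
Parity of crossings → odd ⇒ inside.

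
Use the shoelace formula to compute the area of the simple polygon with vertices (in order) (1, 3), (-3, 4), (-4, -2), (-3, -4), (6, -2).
Area = 95/2

Shoelace formula: Area = (1/2) |Σ_i (x_i · y_{i+1} − x_{i+1} · y_i)| (indices mod n). Compute each cross term:
  (1)(4) − (-3)(3) = 13
  (-3)(-2) − (-4)(4) = 22
  (-4)(-4) − (-3)(-2) = 10
  (-3)(-2) − (6)(-4) = 30
  (6)(3) − (1)(-2) = 20
Sum = 95, so (signed) Area = 95/2 = 95/2, |Area| = 95/2.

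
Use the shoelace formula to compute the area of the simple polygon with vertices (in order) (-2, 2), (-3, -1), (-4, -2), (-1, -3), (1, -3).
Area = 11

Shoelace formula: Area = (1/2) |Σ_i (x_i · y_{i+1} − x_{i+1} · y_i)| (indices mod n). Compute each cross term:
  (-2)(-1) − (-3)(2) = 8
  (-3)(-2) − (-4)(-1) = 2
  (-4)(-3) − (-1)(-2) = 10
  (-1)(-3) − (1)(-3) = 6
  (1)(2) − (-2)(-3) = -4
Sum = 22, so (signed) Area = 22/2 = 11, |Area| = 11.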